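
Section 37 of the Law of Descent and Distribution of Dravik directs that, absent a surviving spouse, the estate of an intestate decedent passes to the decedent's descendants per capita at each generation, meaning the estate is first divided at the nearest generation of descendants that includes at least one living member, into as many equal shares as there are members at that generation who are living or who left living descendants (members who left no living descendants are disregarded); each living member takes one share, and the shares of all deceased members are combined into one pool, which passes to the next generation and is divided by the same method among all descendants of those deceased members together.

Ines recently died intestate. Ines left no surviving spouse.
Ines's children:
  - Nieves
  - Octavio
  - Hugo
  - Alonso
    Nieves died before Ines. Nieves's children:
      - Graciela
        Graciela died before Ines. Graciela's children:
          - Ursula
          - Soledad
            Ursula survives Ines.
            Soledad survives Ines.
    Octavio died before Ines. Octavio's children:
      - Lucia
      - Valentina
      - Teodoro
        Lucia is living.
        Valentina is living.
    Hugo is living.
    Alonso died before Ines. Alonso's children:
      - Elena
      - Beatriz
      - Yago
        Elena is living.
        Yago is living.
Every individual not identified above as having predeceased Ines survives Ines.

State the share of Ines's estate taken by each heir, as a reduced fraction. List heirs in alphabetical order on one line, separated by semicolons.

There is no surviving spouse, so the entire estate passes to Ines's descendants per capita at each generation.
At generation 1 (Nieves, Octavio, Hugo, Alonso) there are 4 shares of (1)/4 = 1/4 each.
Living: Hugo — each takes 1/4.
Deceased: Nieves, Octavio, and Alonso. Their combined 3/4 is pooled and carried to generation 2.
At generation 2 (Graciela, Lucia, Valentina, Teodoro, Elena, Beatriz, Yago) there are 7 shares of (3/4)/7 = 3/28 each.
Living: Lucia, Valentina, Teodoro, Elena, Beatriz, and Yago — each takes 3/28.
Deceased: Graciela. That 3/28 share is carried to generation 3.
At generation 3 (Ursula, Soledad) there are 2 shares of (3/28)/2 = 3/56 each.
Living: Ursula and Soledad — each takes 3/56.

Beatriz 3/28; Elena 3/28; Hugo 1/4; Lucia 3/28; Soledad 3/56; Teodoro 3/28; Ursula 3/56; Valentina 3/28; Yago 3/28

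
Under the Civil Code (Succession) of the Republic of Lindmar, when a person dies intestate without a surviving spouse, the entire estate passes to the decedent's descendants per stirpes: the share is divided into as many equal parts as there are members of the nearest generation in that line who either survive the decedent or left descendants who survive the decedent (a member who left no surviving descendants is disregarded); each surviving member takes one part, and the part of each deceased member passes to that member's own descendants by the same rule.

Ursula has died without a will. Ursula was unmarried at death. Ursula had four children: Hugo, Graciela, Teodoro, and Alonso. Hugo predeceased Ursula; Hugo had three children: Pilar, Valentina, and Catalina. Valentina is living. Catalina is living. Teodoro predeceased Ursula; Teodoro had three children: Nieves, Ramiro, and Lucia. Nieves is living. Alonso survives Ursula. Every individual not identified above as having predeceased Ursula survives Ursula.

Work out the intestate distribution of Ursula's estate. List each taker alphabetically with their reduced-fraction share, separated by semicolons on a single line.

Alonso 1/4; Catalina 1/12; Graciela 1/4; Lucia 1/12; Nieves 1/12; Pilar 1/12; Ramiro 1/12; Valentina 1/12

There is no surviving spouse, so the entire estate passes to Ursula's descendants per stirpes.
The estate is divided into 4 equal shares of 1/4 among Hugo, Graciela, Teodoro, Alonso.
Hugo predeceased; the 1/4 allotted to Hugo's branch passes to Hugo's issue by representation.
The 1/4 is divided into 3 equal shares of 1/12 among Pilar, Valentina, Catalina.
Pilar is living and takes 1/12.
Valentina is living and takes 1/12.
Catalina is living and takes 1/12.
Graciela is living and takes 1/4.
Teodoro predeceased; the 1/4 allotted to Teodoro's branch passes to Teodoro's issue by representation.
The 1/4 is divided into 3 equal shares of 1/12 among Nieves, Ramiro, Lucia.
Nieves is living and takes 1/12.
Ramiro is living and takes 1/12.
Lucia is living and takes 1/12.
Alonso is living and takes 1/4.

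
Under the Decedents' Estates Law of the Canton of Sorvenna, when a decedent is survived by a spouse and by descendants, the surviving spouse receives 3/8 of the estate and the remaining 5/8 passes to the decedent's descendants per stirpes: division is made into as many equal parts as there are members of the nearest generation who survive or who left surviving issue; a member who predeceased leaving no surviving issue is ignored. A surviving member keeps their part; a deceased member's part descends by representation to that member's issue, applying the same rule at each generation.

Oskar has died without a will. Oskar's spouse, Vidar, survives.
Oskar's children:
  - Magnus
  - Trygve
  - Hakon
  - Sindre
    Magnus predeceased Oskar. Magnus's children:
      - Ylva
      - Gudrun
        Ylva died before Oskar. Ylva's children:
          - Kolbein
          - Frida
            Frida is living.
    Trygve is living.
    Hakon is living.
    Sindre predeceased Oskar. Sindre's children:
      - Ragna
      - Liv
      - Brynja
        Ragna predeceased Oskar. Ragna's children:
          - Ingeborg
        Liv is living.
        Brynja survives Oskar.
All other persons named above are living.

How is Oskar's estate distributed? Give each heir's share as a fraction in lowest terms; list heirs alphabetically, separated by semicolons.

Vidar, as surviving spouse, takes 3/8.
The remaining 5/8 passes to Oskar's descendants per stirpes.
The 5/8 is divided into 4 equal shares of 5/32 among Magnus, Trygve, Hakon, Sindre.
Magnus predeceased; the 5/32 allotted to Magnus's branch passes to Magnus's issue by representation.
The 5/32 is divided into 2 equal shares of 5/64 among Ylva, Gudrun.
Ylva predeceased; the 5/64 allotted to Ylva's branch passes to Ylva's issue by representation.
The 5/64 is divided into 2 equal shares of 5/128 among Kolbein, Frida.
Kolbein is living and takes 5/128.
Frida is living and takes 5/128.
Gudrun is living and takes 5/64.
Trygve is living and takes 5/32.
Hakon is living and takes 5/32.
Sindre predeceased; the 5/32 allotted to Sindre's branch passes to Sindre's issue by representation.
The 5/32 is divided into 3 equal shares of 5/96 among Ragna, Liv, Brynja.
Ragna predeceased; the 5/96 allotted to Ragna's branch passes to Ragna's issue by representation.
Ingeborg is the sole taker at this level and receives the full 5/96.
Liv is living and takes 5/96.
Brynja is living and takes 5/96.

Brynja 5/96; Frida 5/128; Gudrun 5/64; Hakon 5/32; Ingeborg 5/96; Kolbein 5/128; Liv 5/96; Trygve 5/32; Vidar 3/8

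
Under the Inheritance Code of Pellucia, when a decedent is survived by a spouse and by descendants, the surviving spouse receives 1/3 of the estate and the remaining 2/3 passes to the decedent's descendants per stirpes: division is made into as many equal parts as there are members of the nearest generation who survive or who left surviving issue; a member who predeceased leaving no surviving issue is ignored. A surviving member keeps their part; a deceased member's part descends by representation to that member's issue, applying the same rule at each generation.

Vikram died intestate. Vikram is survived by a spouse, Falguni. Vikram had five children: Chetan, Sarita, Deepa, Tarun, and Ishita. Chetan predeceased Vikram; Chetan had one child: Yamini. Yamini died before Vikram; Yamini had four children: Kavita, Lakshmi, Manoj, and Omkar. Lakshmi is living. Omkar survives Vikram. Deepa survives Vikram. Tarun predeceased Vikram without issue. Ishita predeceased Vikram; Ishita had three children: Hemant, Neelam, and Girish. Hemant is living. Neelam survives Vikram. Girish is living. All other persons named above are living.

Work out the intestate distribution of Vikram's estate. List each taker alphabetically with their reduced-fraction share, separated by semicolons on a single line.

Falguni, as surviving spouse, takes 1/3.
The remaining 2/3 passes to Vikram's descendants per stirpes.
Tarun left no surviving issue, so that branch lapses and is disregarded.
The 2/3 is divided into 4 equal shares of 1/6 among Chetan, Sarita, Deepa, Ishita.
Chetan predeceased; the 1/6 allotted to Chetan's branch passes to Chetan's issue by representation.
Yamini's line is the sole branch at this level, so the full 1/6 passes to Yamini's issue by representation.
The 1/6 is divided into 4 equal shares of 1/24 among Kavita, Lakshmi, Manoj, Omkar.
Kavita is living and takes 1/24.
Lakshmi is living and takes 1/24.
Manoj is living and takes 1/24.
Omkar is living and takes 1/24.
Sarita is living and takes 1/6.
Deepa is living and takes 1/6.
Ishita predeceased; the 1/6 allotted to Ishita's branch passes to Ishita's issue by representation.
The 1/6 is divided into 3 equal shares of 1/18 among Hemant, Neelam, Girish.
Hemant is living and takes 1/18.
Neelam is living and takes 1/18.
Girish is living and takes 1/18.

Deepa 1/6; Falguni 1/3; Girish 1/18; Hemant 1/18; Kavita 1/24; Lakshmi 1/24; Manoj 1/24; Neelam 1/18; Omkar 1/24; Sarita 1/6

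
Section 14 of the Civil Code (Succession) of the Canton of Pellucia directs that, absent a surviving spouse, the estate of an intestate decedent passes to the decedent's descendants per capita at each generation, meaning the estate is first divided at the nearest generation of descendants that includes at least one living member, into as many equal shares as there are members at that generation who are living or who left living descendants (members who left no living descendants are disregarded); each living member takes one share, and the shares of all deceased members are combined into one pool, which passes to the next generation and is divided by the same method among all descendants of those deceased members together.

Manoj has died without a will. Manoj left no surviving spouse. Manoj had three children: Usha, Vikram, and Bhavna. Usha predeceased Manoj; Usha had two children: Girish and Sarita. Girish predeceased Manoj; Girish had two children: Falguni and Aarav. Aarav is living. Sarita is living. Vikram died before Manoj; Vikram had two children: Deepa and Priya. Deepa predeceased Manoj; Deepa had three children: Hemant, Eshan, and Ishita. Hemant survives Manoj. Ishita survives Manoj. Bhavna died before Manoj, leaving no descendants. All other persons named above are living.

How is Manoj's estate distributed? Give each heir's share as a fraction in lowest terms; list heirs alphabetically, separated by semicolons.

Aarav 1/10; Eshan 1/10; Falguni 1/10; Hemant 1/10; Ishita 1/10; Priya 1/4; Sarita 1/4

There is no surviving spouse, so the entire estate passes to Manoj's descendants per capita at each generation.
No one at generation 1 (Usha, Vikram) is living; moving to the next generation.
At generation 2 (Girish, Sarita, Deepa, Priya) there are 4 shares of (1)/4 = 1/4 each.
Living: Sarita and Priya — each takes 1/4.
Deceased: Girish and Deepa. Their combined 1/2 is pooled and carried to generation 3.
At generation 3 (Falguni, Aarav, Hemant, Eshan, Ishita) there are 5 shares of (1/2)/5 = 1/10 each.
Living: Falguni, Aarav, Hemant, Eshan, and Ishita — each takes 1/10.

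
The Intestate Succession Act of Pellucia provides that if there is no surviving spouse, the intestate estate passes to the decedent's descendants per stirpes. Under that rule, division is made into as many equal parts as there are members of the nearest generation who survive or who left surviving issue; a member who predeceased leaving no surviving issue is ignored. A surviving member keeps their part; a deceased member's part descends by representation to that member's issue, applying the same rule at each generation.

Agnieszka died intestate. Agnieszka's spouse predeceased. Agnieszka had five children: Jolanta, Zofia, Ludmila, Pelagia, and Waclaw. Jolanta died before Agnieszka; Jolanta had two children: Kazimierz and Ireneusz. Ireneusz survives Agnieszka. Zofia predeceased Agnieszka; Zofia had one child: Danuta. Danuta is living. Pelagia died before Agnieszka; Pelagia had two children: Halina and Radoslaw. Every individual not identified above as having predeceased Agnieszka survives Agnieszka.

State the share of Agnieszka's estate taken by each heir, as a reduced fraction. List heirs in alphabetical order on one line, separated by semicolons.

There is no surviving spouse, so the entire estate passes to Agnieszka's descendants per stirpes.
The estate is divided into 5 equal shares of 1/5 among Jolanta, Zofia, Ludmila, Pelagia, Waclaw.
Jolanta predeceased; the 1/5 allotted to Jolanta's branch passes to Jolanta's issue by representation.
The 1/5 is divided into 2 equal shares of 1/10 among Kazimierz, Ireneusz.
Kazimierz is living and takes 1/10.
Ireneusz is living and takes 1/10.
Zofia predeceased; the 1/5 allotted to Zofia's branch passes to Zofia's issue by representation.
Danuta is the sole taker at this level and receives the full 1/5.
Ludmila is living and takes 1/5.
Pelagia predeceased; the 1/5 allotted to Pelagia's branch passes to Pelagia's issue by representation.
The 1/5 is divided into 2 equal shares of 1/10 among Halina, Radoslaw.
Halina is living and takes 1/10.
Radoslaw is living and takes 1/10.
Waclaw is living and takes 1/5.

Danuta 1/5; Halina 1/10; Ireneusz 1/10; Kazimierz 1/10; Ludmila 1/5; Radoslaw 1/10; Waclaw 1/5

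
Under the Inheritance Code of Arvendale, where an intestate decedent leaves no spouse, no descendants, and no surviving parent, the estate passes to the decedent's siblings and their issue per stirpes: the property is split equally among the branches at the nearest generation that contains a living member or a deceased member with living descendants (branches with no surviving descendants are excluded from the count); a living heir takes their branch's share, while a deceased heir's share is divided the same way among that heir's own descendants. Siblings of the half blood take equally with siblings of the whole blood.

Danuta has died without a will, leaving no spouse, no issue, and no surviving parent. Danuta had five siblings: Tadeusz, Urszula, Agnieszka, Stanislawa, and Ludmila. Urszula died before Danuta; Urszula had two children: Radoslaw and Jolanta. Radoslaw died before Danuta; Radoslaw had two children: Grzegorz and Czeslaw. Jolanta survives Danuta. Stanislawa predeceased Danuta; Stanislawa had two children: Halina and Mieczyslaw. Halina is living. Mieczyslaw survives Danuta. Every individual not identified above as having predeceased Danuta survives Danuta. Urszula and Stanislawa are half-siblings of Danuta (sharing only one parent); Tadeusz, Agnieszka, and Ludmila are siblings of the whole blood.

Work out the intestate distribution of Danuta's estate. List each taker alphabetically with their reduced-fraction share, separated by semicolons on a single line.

Agnieszka 1/5; Czeslaw 1/20; Grzegorz 1/20; Halina 1/10; Jolanta 1/10; Ludmila 1/5; Mieczyslaw 1/10; Tadeusz 1/5

No spouse, descendants, or parent survives, so the estate passes to Danuta's siblings per stirpes.
Half-blood and whole-blood siblings take equally under the stated rule.
The estate is divided into 5 equal shares of 1/5 among Tadeusz, Urszula, Agnieszka, Stanislawa, Ludmila.
Tadeusz is living and takes 1/5.
Urszula predeceased; the 1/5 allotted to Urszula's branch passes to Urszula's issue by representation.
The 1/5 is divided into 2 equal shares of 1/10 among Radoslaw, Jolanta.
Radoslaw predeceased; the 1/10 allotted to Radoslaw's branch passes to Radoslaw's issue by representation.
The 1/10 is divided into 2 equal shares of 1/20 among Grzegorz, Czeslaw.
Grzegorz is living and takes 1/20.
Czeslaw is living and takes 1/20.
Jolanta is living and takes 1/10.
Agnieszka is living and takes 1/5.
Stanislawa predeceased; the 1/5 allotted to Stanislawa's branch passes to Stanislawa's issue by representation.
The 1/5 is divided into 2 equal shares of 1/10 among Halina, Mieczyslaw.
Halina is living and takes 1/10.
Mieczyslaw is living and takes 1/10.
Ludmila is living and takes 1/5.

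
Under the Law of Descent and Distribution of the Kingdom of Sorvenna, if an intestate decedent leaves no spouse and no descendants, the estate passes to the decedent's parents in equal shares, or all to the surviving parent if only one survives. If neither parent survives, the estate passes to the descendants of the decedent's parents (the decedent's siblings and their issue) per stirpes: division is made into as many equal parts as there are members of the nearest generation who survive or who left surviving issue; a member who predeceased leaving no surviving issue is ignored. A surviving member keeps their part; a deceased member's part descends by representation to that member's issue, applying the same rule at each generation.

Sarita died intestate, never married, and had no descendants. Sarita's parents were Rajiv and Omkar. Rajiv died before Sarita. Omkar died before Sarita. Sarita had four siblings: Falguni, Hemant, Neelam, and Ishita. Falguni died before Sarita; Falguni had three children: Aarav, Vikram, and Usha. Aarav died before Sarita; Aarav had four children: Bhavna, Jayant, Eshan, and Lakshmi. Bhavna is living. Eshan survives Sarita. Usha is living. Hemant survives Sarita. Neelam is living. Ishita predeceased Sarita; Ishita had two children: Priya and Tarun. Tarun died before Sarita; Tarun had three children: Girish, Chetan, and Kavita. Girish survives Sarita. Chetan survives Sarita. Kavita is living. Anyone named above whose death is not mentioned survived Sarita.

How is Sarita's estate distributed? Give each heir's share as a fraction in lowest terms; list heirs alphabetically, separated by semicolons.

Neither parent survives and there are no descendants, so the estate passes to Sarita's siblings and their issue per stirpes.
The estate is divided into 4 equal shares of 1/4 among Falguni, Hemant, Neelam, Ishita.
Falguni predeceased; the 1/4 allotted to Falguni's branch passes to Falguni's issue by representation.
The 1/4 is divided into 3 equal shares of 1/12 among Aarav, Vikram, Usha.
Aarav predeceased; the 1/12 allotted to Aarav's branch passes to Aarav's issue by representation.
The 1/12 is divided into 4 equal shares of 1/48 among Bhavna, Jayant, Eshan, Lakshmi.
Bhavna is living and takes 1/48.
Jayant is living and takes 1/48.
Eshan is living and takes 1/48.
Lakshmi is living and takes 1/48.
Vikram is living and takes 1/12.
Usha is living and takes 1/12.
Hemant is living and takes 1/4.
Neelam is living and takes 1/4.
Ishita predeceased; the 1/4 allotted to Ishita's branch passes to Ishita's issue by representation.
The 1/4 is divided into 2 equal shares of 1/8 among Priya, Tarun.
Priya is living and takes 1/8.
Tarun predeceased; the 1/8 allotted to Tarun's branch passes to Tarun's issue by representation.
The 1/8 is divided into 3 equal shares of 1/24 among Girish, Chetan, Kavita.
Girish is living and takes 1/24.
Chetan is living and takes 1/24.
Kavita is living and takes 1/24.

Bhavna 1/48; Chetan 1/24; Eshan 1/48; Girish 1/24; Hemant 1/4; Jayant 1/48; Kavita 1/24; Lakshmi 1/48; Neelam 1/4; Priya 1/8; Usha 1/12; Vikram 1/12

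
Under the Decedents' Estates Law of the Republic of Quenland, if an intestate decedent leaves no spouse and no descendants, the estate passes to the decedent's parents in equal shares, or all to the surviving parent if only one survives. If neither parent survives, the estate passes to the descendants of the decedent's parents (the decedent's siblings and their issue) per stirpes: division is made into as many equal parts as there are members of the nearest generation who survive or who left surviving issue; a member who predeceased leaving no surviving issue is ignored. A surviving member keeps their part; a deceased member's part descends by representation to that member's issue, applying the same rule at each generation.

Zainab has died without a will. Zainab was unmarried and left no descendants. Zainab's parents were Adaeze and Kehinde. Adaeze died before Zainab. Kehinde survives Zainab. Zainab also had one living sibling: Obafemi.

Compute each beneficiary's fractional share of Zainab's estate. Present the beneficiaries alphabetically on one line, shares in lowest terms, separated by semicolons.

Kehinde 1

Only one parent, Kehinde, survives, so Kehinde takes the entire estate. The siblings take nothing because a surviving parent has priority.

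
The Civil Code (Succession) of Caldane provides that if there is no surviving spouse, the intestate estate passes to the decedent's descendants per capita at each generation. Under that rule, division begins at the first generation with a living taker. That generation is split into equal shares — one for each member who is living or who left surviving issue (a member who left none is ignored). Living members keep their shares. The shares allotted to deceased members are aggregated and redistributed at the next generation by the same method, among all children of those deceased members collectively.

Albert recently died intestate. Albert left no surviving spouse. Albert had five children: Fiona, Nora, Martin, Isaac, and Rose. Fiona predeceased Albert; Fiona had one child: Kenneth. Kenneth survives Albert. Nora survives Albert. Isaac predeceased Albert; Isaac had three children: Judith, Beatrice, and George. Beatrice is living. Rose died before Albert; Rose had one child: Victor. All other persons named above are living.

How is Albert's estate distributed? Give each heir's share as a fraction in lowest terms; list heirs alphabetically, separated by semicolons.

Beatrice 3/25; George 3/25; Judith 3/25; Kenneth 3/25; Martin 1/5; Nora 1/5; Victor 3/25

There is no surviving spouse, so the entire estate passes to Albert's descendants per capita at each generation.
At generation 1 (Fiona, Nora, Martin, Isaac, Rose) there are 5 shares of (1)/5 = 1/5 each.
Living: Nora and Martin — each takes 1/5.
Deceased: Fiona, Isaac, and Rose. Their combined 3/5 is pooled and carried to generation 2.
At generation 2 (Kenneth, Judith, Beatrice, George, Victor) there are 5 shares of (3/5)/5 = 3/25 each.
Living: Kenneth, Judith, Beatrice, George, and Victor — each takes 3/25.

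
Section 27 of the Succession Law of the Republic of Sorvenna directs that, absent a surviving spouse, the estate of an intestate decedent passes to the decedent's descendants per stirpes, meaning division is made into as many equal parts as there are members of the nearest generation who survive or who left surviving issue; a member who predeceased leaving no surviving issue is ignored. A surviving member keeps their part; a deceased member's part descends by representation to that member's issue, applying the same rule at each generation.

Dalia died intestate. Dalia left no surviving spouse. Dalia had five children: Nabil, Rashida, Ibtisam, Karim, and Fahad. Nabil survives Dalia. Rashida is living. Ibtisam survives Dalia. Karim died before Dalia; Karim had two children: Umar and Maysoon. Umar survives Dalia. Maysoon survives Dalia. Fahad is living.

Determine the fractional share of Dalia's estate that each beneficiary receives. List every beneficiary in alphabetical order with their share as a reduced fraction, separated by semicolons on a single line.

Fahad 1/5; Ibtisam 1/5; Maysoon 1/10; Nabil 1/5; Rashida 1/5; Umar 1/10

There is no surviving spouse, so the entire estate passes to Dalia's descendants per stirpes.
The estate is divided into 5 equal shares of 1/5 among Nabil, Rashida, Ibtisam, Karim, Fahad.
Nabil is living and takes 1/5.
Rashida is living and takes 1/5.
Ibtisam is living and takes 1/5.
Karim predeceased; the 1/5 allotted to Karim's branch passes to Karim's issue by representation.
The 1/5 is divided into 2 equal shares of 1/10 among Umar, Maysoon.
Umar is living and takes 1/10.
Maysoon is living and takes 1/10.
Fahad is living and takes 1/5.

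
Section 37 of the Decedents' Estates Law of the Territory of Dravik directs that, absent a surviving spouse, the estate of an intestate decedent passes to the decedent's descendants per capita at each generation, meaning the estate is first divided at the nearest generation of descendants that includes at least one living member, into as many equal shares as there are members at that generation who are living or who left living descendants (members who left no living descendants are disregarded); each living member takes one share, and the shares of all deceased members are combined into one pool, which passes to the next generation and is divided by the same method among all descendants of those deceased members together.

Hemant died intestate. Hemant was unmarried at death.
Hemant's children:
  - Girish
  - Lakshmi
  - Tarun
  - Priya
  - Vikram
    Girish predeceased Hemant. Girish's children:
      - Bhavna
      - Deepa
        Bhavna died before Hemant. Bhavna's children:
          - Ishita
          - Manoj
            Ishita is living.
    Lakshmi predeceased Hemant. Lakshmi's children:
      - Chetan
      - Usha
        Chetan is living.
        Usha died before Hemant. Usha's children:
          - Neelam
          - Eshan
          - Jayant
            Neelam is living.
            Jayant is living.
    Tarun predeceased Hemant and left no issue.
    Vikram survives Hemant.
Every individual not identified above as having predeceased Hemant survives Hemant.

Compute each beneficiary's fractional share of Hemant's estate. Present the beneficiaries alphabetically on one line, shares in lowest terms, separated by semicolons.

There is no surviving spouse, so the entire estate passes to Hemant's descendants per capita at each generation.
At generation 1 (Girish, Lakshmi, Priya, Vikram) there are 4 shares of (1)/4 = 1/4 each.
Living: Priya and Vikram — each takes 1/4.
Deceased: Girish and Lakshmi. Their combined 1/2 is pooled and carried to generation 2.
At generation 2 (Bhavna, Deepa, Chetan, Usha) there are 4 shares of (1/2)/4 = 1/8 each.
Living: Deepa and Chetan — each takes 1/8.
Deceased: Bhavna and Usha. Their combined 1/4 is pooled and carried to generation 3.
At generation 3 (Ishita, Manoj, Neelam, Eshan, Jayant) there are 5 shares of (1/4)/5 = 1/20 each.
Living: Ishita, Manoj, Neelam, Eshan, and Jayant — each takes 1/20.

Chetan 1/8; Deepa 1/8; Eshan 1/20; Ishita 1/20; Jayant 1/20; Manoj 1/20; Neelam 1/20; Priya 1/4; Vikram 1/4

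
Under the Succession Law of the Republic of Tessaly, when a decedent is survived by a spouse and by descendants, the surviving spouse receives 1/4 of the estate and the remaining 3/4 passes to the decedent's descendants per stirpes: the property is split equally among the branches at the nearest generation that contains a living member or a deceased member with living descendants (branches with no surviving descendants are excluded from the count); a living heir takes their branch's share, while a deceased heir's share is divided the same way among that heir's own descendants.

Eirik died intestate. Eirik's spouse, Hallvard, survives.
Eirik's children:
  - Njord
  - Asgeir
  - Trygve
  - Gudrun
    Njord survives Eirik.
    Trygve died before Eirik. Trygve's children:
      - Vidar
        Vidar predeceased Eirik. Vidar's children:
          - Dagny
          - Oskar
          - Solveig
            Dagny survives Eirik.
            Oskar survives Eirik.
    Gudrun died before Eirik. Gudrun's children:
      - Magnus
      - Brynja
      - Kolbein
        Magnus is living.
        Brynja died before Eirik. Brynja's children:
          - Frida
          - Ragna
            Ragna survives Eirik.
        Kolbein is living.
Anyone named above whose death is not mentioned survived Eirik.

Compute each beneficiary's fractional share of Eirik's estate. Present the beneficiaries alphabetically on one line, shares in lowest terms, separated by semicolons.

Hallvard, as surviving spouse, takes 1/4.
The remaining 3/4 passes to Eirik's descendants per stirpes.
The 3/4 is divided into 4 equal shares of 3/16 among Njord, Asgeir, Trygve, Gudrun.
Njord is living and takes 3/16.
Asgeir is living and takes 3/16.
Trygve predeceased; the 3/16 allotted to Trygve's branch passes to Trygve's issue by representation.
Vidar's line is the sole branch at this level, so the full 3/16 passes to Vidar's issue by representation.
The 3/16 is divided into 3 equal shares of 1/16 among Dagny, Oskar, Solveig.
Dagny is living and takes 1/16.
Oskar is living and takes 1/16.
Solveig is living and takes 1/16.
Gudrun predeceased; the 3/16 allotted to Gudrun's branch passes to Gudrun's issue by representation.
The 3/16 is divided into 3 equal shares of 1/16 among Magnus, Brynja, Kolbein.
Magnus is living and takes 1/16.
Brynja predeceased; the 1/16 allotted to Brynja's branch passes to Brynja's issue by representation.
The 1/16 is divided into 2 equal shares of 1/32 among Frida, Ragna.
Frida is living and takes 1/32.
Ragna is living and takes 1/32.
Kolbein is living and takes 1/16.

Asgeir 3/16; Dagny 1/16; Frida 1/32; Hallvard 1/4; Kolbein 1/16; Magnus 1/16; Njord 3/16; Oskar 1/16; Ragna 1/32; Solveig 1/16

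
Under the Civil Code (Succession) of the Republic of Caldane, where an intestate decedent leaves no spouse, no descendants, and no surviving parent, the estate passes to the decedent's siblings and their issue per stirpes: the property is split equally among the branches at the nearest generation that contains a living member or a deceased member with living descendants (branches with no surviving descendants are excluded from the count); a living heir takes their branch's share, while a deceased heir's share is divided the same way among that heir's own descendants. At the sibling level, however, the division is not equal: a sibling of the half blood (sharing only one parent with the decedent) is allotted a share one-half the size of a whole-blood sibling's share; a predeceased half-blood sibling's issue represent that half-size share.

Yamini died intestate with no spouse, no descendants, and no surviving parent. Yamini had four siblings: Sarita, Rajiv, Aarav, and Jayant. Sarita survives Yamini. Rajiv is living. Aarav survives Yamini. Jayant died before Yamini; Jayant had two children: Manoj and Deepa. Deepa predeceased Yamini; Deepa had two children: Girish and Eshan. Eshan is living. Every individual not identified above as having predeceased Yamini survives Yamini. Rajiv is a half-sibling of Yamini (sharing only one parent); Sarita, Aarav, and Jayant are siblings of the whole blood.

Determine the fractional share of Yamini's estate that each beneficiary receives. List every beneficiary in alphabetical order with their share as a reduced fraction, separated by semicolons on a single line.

No spouse, descendants, or parent survives, so the estate passes to Yamini's siblings per stirpes.
Half-blood siblings count for one-half the weight of whole-blood siblings at the initial division.
Dividing 1 in proportion to weights (total weight 7/2): Sarita (weight 1) → 2/7; Rajiv (weight 1/2) → 1/7; Aarav (weight 1) → 2/7; Jayant (weight 1) → 2/7.
Sarita is living and takes 2/7.
Rajiv is living and takes 1/7.
Aarav is living and takes 2/7.
Jayant predeceased; the 2/7 allotted to Jayant's branch passes to Jayant's issue by representation.
The 2/7 is divided into 2 equal shares of 1/7 among Manoj, Deepa.
Manoj is living and takes 1/7.
Deepa predeceased; the 1/7 allotted to Deepa's branch passes to Deepa's issue by representation.
The 1/7 is divided into 2 equal shares of 1/14 among Girish, Eshan.
Girish is living and takes 1/14.
Eshan is living and takes 1/14.

Aarav 2/7; Eshan 1/14; Girish 1/14; Manoj 1/7; Rajiv 1/7; Sarita 2/7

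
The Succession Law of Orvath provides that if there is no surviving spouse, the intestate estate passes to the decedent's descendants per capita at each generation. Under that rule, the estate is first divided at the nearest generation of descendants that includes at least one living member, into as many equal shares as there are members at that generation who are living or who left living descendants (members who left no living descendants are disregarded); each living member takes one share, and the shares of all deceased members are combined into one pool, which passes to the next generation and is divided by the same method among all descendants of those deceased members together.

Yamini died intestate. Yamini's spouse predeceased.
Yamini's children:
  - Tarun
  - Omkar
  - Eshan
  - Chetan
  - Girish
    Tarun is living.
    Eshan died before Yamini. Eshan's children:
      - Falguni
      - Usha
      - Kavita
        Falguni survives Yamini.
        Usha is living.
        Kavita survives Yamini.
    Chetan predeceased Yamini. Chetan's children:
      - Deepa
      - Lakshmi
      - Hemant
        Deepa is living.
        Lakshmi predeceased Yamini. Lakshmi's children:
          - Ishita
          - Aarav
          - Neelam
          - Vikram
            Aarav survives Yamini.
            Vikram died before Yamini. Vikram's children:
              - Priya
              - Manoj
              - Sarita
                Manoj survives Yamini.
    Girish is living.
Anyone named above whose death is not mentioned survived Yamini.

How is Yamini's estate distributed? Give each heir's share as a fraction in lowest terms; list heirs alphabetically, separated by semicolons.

There is no surviving spouse, so the entire estate passes to Yamini's descendants per capita at each generation.
At generation 1 (Tarun, Omkar, Eshan, Chetan, Girish) there are 5 shares of (1)/5 = 1/5 each.
Living: Tarun, Omkar, and Girish — each takes 1/5.
Deceased: Eshan and Chetan. Their combined 2/5 is pooled and carried to generation 2.
At generation 2 (Falguni, Usha, Kavita, Deepa, Lakshmi, Hemant) there are 6 shares of (2/5)/6 = 1/15 each.
Living: Falguni, Usha, Kavita, Deepa, and Hemant — each takes 1/15.
Deceased: Lakshmi. That 1/15 share is carried to generation 3.
At generation 3 (Ishita, Aarav, Neelam, Vikram) there are 4 shares of (1/15)/4 = 1/60 each.
Living: Ishita, Aarav, and Neelam — each takes 1/60.
Deceased: Vikram. That 1/60 share is carried to generation 4.
At generation 4 (Priya, Manoj, Sarita) there are 3 shares of (1/60)/3 = 1/180 each.
Living: Priya, Manoj, and Sarita — each takes 1/180.

Aarav 1/60; Deepa 1/15; Falguni 1/15; Girish 1/5; Hemant 1/15; Ishita 1/60; Kavita 1/15; Manoj 1/180; Neelam 1/60; Omkar 1/5; Priya 1/180; Sarita 1/180; Tarun 1/5; Usha 1/15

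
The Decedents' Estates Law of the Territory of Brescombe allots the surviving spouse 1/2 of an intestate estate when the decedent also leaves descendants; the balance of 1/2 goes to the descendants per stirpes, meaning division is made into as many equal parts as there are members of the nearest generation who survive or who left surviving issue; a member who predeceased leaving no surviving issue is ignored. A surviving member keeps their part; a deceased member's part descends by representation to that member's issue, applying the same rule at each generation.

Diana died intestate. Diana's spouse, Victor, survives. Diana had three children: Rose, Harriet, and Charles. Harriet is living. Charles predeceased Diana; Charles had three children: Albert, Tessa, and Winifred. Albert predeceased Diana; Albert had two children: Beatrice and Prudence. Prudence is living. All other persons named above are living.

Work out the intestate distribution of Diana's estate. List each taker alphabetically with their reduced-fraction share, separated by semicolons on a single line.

Victor, as surviving spouse, takes 1/2.
The remaining 1/2 passes to Diana's descendants per stirpes.
The 1/2 is divided into 3 equal shares of 1/6 among Rose, Harriet, Charles.
Rose is living and takes 1/6.
Harriet is living and takes 1/6.
Charles predeceased; the 1/6 allotted to Charles's branch passes to Charles's issue by representation.
The 1/6 is divided into 3 equal shares of 1/18 among Albert, Tessa, Winifred.
Albert predeceased; the 1/18 allotted to Albert's branch passes to Albert's issue by representation.
The 1/18 is divided into 2 equal shares of 1/36 among Beatrice, Prudence.
Beatrice is living and takes 1/36.
Prudence is living and takes 1/36.
Tessa is living and takes 1/18.
Winifred is living and takes 1/18.

Beatrice 1/36; Harriet 1/6; Prudence 1/36; Rose 1/6; Tessa 1/18; Victor 1/2; Winifred 1/18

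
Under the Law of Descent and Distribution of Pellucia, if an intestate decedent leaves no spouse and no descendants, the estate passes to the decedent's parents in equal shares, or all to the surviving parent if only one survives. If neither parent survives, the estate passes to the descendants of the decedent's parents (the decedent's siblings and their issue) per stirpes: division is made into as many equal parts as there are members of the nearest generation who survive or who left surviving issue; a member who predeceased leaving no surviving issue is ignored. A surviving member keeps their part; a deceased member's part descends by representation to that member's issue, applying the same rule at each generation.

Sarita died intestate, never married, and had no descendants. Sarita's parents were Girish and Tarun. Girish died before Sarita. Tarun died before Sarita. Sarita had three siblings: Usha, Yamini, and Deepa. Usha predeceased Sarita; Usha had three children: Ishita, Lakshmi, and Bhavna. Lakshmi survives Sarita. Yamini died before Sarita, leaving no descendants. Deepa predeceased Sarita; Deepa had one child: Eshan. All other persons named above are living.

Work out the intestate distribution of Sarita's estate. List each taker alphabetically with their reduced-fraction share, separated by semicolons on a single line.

Neither parent survives and there are no descendants, so the estate passes to Sarita's siblings and their issue per stirpes.
Yamini left no surviving issue, so that branch lapses and is disregarded.
The estate is divided into 2 equal shares of 1/2 among Usha, Deepa.
Usha predeceased; the 1/2 allotted to Usha's branch passes to Usha's issue by representation.
The 1/2 is divided into 3 equal shares of 1/6 among Ishita, Lakshmi, Bhavna.
Ishita is living and takes 1/6.
Lakshmi is living and takes 1/6.
Bhavna is living and takes 1/6.
Deepa predeceased; the 1/2 allotted to Deepa's branch passes to Deepa's issue by representation.
Eshan is the sole taker at this level and receives the full 1/2.

Bhavna 1/6; Eshan 1/2; Ishita 1/6; Lakshmi 1/6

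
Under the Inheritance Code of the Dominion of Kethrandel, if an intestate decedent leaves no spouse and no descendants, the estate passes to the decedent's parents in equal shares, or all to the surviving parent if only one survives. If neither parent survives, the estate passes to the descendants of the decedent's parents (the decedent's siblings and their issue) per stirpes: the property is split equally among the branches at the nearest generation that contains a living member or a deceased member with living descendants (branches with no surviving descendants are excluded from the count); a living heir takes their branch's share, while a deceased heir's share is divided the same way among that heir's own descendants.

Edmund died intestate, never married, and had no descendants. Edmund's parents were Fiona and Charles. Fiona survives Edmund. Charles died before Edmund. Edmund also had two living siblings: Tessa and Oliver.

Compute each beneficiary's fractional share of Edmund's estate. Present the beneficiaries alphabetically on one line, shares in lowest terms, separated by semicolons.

Fiona 1

Only one parent, Fiona, survives, so Fiona takes the entire estate. The siblings take nothing because a surviving parent has priority.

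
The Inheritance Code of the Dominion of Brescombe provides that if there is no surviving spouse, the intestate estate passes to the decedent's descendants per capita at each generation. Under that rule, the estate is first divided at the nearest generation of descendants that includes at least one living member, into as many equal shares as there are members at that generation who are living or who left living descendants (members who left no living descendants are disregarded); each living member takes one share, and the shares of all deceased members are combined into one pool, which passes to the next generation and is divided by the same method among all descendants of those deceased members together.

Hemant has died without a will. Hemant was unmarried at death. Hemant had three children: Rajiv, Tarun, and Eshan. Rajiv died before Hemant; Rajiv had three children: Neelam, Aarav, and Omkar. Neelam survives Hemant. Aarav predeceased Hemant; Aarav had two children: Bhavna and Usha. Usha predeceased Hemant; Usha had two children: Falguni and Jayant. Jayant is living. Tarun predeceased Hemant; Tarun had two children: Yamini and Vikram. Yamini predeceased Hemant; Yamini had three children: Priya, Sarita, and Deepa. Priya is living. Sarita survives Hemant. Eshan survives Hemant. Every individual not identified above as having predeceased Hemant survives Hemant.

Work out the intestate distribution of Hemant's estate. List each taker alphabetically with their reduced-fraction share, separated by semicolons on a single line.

Bhavna 4/75; Deepa 4/75; Eshan 1/3; Falguni 2/75; Jayant 2/75; Neelam 2/15; Omkar 2/15; Priya 4/75; Sarita 4/75; Vikram 2/15

There is no surviving spouse, so the entire estate passes to Hemant's descendants per capita at each generation.
At generation 1 (Rajiv, Tarun, Eshan) there are 3 shares of (1)/3 = 1/3 each.
Living: Eshan — each takes 1/3.
Deceased: Rajiv and Tarun. Their combined 2/3 is pooled and carried to generation 2.
At generation 2 (Neelam, Aarav, Omkar, Yamini, Vikram) there are 5 shares of (2/3)/5 = 2/15 each.
Living: Neelam, Omkar, and Vikram — each takes 2/15.
Deceased: Aarav and Yamini. Their combined 4/15 is pooled and carried to generation 3.
At generation 3 (Bhavna, Usha, Priya, Sarita, Deepa) there are 5 shares of (4/15)/5 = 4/75 each.
Living: Bhavna, Priya, Sarita, and Deepa — each takes 4/75.
Deceased: Usha. That 4/75 share is carried to generation 4.
At generation 4 (Falguni, Jayant) there are 2 shares of (4/75)/2 = 2/75 each.
Living: Falguni and Jayant — each takes 2/75.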